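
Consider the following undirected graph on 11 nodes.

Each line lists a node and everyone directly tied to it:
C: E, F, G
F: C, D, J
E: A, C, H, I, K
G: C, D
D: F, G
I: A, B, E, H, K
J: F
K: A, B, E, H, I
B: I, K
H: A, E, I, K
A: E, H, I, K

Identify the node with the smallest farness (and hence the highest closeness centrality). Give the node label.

E

Farness (sum of distances to all others) for each node — A:22, B:29, C:18, D:30, E:17, F:23, G:25, H:22, I:21, J:32, K:21.
The smallest farness is 17, for E, so E has the highest closeness.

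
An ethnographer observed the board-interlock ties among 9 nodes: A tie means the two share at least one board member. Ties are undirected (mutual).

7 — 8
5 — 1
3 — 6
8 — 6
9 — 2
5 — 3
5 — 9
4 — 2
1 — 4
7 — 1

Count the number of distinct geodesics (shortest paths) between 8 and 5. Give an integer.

The shortest distance is 3. The length-3 paths are: 8–7–1–5; 8–6–3–5.
That gives 2 distinct shortest paths.

2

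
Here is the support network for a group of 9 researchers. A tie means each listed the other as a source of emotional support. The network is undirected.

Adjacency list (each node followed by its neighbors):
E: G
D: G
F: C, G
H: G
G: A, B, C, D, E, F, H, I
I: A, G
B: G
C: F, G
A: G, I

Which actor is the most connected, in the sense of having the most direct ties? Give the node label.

G

Degrees — A:2, B:1, C:2, D:1, E:1, F:2, G:8, H:1, I:2.
The maximum is 8, attained only by G.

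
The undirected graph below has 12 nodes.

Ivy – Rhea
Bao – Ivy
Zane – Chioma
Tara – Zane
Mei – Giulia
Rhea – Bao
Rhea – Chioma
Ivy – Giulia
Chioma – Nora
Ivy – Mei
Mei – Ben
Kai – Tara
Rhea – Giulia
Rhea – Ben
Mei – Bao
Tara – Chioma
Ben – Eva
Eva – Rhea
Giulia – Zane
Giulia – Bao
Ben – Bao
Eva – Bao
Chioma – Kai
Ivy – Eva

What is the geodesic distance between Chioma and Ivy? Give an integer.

One shortest route is Chioma – Rhea – Ivy, which uses 2 edges, and Chioma and Ivy are not directly tied, so nothing shorter exists. So d(Chioma,Ivy) = 2.

2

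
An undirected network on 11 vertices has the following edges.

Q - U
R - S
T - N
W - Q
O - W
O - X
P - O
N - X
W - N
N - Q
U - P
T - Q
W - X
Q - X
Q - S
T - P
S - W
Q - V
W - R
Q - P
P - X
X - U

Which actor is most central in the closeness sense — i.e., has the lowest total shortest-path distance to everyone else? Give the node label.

Q

Farness (sum of distances to all others) for each node — N:16, O:18, P:16, Q:12, R:22, S:17, T:18, U:18, V:21, W:14, X:14.
The smallest farness is 12, for Q, so Q has the highest closeness.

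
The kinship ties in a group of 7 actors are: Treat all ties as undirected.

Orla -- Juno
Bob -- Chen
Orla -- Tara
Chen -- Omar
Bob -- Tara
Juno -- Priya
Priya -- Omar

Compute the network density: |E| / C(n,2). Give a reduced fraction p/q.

There are 7 edges and 7 nodes, so the maximum possible is C(7,2) = 21.
Density = 7/21 = 1/3.

1/3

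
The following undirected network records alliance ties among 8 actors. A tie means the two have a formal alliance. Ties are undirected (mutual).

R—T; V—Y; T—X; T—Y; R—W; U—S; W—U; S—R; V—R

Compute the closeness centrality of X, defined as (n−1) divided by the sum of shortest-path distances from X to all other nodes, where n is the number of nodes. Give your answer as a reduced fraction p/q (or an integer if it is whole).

Distances from X: R:2, S:3, T:1, U:4, V:3, W:3, Y:2. Sum = 18.
n = 8, so closeness = 7/18.

7/18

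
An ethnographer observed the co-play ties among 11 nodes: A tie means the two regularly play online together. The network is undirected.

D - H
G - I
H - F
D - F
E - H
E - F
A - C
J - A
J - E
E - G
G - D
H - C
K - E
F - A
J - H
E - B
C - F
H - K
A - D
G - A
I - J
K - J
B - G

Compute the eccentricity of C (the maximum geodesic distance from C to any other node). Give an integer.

3

Distances from C: A:1, B:3, D:2, E:2, F:1, G:2, H:1, I:3, J:2, K:2.
The largest is 3 (to B and I), so the eccentricity of C is 3.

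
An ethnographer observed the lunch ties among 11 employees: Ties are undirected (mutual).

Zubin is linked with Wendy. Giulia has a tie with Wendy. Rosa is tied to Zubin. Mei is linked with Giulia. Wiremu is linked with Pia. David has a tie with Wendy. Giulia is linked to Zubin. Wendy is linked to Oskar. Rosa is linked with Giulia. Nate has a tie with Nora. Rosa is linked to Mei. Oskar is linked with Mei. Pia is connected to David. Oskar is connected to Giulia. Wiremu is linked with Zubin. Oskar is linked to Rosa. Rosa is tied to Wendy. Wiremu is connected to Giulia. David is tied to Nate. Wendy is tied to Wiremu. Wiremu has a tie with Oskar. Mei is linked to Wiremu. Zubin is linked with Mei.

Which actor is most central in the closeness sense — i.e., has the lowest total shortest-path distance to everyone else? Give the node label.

Farness (sum of distances to all others) for each node — David:18, Giulia:17, Mei:21, Nate:25, Nora:34, Oskar:18, Pia:20, Rosa:19, Wendy:15, Wiremu:17, Zubin:18.
The smallest farness is 15, for Wendy, so Wendy has the highest closeness.

Wendy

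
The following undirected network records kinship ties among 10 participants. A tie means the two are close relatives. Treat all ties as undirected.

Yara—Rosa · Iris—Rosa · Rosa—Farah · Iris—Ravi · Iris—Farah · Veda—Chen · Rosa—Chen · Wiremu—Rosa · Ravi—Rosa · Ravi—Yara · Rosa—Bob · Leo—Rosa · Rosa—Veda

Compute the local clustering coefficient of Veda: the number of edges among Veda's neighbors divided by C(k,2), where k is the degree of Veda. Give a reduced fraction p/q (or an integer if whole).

Veda's neighbors: Chen and Rosa (k = 2).
Possible neighbor pairs: C(2,2) = 1. Edges among them: Chen–Rosa → e = 1.
Clustering(Veda) = 1/1.

1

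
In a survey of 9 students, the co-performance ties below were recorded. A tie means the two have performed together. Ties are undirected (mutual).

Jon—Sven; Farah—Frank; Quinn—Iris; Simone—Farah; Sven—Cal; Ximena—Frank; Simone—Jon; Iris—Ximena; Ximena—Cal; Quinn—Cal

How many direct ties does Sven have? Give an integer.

2

Sven is directly tied to Cal and Jon. That is 2 neighbors, so the degree of Sven is 2.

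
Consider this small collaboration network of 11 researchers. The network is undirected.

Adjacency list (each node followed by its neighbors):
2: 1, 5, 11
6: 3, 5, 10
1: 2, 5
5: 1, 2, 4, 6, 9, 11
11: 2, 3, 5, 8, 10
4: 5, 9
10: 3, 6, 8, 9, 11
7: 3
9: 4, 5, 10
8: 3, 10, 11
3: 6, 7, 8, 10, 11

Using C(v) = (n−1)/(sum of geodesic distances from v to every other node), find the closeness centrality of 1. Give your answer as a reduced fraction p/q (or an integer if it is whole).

10/23

Distances from 1: 2:1, 3:3, 4:2, 5:1, 6:2, 7:4, 8:3, 9:2, 10:3, 11:2. Sum = 23.
n = 11, so closeness = 10/23.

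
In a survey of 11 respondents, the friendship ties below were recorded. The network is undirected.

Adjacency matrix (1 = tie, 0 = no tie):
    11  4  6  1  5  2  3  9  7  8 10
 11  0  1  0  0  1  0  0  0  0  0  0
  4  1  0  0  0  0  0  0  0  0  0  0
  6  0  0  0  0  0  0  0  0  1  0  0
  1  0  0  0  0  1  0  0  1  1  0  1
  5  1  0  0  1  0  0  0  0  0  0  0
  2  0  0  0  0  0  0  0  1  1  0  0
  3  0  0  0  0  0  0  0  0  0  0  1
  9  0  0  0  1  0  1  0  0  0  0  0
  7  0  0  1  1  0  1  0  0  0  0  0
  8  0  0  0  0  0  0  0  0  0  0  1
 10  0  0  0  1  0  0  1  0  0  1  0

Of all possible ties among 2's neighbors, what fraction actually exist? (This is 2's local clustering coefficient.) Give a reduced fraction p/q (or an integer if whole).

2's neighbors: 7 and 9 (k = 2).
Possible neighbor pairs: C(2,2) = 1. Edges among them: none → e = 0.
Clustering(2) = 0/1.

0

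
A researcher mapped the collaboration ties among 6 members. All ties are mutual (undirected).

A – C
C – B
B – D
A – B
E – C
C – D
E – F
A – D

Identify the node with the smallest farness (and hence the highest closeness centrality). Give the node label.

Farness (sum of distances to all others) for each node — A:8, B:8, C:6, D:8, E:8, F:12.
The smallest farness is 6, for C, so C has the highest closeness.

C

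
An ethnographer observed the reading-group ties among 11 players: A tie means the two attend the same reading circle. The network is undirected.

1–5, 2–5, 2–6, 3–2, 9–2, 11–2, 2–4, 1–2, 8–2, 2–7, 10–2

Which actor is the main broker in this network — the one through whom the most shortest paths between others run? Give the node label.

2

Unnormalized betweenness of each node: 1:0, 2:44, 3:0, 4:0, 5:0, 6:0, 7:0, 8:0, 9:0, 10:0, 11:0.
2 has the largest value, 44, making it the main broker — the node through which the most shortest paths run.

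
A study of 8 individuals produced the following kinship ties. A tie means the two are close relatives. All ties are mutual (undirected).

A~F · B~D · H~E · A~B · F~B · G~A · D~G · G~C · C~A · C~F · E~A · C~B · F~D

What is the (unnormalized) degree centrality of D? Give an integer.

D is directly tied to B, F, and G. That is 3 neighbors, so the degree of D is 3.

3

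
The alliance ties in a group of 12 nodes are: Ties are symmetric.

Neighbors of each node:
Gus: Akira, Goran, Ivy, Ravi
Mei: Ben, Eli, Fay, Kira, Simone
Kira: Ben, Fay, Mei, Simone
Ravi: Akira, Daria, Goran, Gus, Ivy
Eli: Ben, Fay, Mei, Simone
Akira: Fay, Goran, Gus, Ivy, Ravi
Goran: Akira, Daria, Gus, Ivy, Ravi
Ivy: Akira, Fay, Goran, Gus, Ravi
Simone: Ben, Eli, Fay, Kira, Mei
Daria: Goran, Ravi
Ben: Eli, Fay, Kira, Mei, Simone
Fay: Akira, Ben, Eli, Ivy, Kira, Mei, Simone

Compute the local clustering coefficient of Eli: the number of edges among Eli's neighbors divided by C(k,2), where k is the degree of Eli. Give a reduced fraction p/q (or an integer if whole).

Eli's neighbors: Ben, Fay, Mei, and Simone (k = 4).
Possible neighbor pairs: C(4,2) = 6. Edges among them: Ben–Fay, Ben–Mei, Ben–Simone, Fay–Mei, Fay–Simone, Mei–Simone → e = 6.
Clustering(Eli) = 6/6 = 1.

1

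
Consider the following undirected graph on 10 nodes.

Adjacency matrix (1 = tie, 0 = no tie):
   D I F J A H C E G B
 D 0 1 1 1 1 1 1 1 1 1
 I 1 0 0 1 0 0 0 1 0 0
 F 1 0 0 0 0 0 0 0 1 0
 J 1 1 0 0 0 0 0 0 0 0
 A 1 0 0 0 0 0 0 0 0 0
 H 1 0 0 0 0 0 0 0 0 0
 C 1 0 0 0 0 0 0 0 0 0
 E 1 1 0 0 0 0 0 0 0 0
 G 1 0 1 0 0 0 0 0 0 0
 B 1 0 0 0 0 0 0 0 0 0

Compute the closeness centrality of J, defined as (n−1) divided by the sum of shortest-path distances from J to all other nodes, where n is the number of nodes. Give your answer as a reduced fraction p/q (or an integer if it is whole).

9/16

Distances from J: A:2, B:2, C:2, D:1, E:2, F:2, G:2, H:2, I:1. Sum = 16.
n = 10, so closeness = 9/16.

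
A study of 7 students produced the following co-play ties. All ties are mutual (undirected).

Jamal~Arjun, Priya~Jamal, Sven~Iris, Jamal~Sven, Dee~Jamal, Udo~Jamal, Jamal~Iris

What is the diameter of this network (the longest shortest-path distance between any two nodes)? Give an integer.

2

Eccentricity of each node (its greatest distance to any other): Arjun:2, Dee:2, Iris:2, Jamal:1, Priya:2, Sven:2, Udo:2.
The maximum eccentricity is 2, realized for instance by the pair Udo–Iris via Udo – Jamal – Iris. So the diameter is 2.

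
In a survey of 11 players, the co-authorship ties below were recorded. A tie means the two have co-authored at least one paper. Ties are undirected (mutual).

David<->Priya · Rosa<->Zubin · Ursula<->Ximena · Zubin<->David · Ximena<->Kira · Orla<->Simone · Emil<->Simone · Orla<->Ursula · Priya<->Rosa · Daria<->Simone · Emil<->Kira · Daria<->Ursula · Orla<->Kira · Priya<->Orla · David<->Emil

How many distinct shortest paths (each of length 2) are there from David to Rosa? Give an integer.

The shortest distance is 2. The length-2 paths are: David–Priya–Rosa; David–Zubin–Rosa.
That gives 2 distinct shortest paths.

2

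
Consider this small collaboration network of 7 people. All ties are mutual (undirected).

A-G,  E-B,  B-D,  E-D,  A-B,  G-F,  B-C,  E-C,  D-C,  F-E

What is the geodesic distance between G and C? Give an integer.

3

One shortest route is G – F – E – C, which uses 3 edges, and at distance 2 from G we only reach {B, E}, which does not include C. So d(G,C) = 3.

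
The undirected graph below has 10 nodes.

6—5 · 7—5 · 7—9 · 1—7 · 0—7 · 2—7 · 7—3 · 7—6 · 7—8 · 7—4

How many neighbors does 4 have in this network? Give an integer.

4 is directly tied to 7. That is 1 neighbor, so the degree of 4 is 1.

1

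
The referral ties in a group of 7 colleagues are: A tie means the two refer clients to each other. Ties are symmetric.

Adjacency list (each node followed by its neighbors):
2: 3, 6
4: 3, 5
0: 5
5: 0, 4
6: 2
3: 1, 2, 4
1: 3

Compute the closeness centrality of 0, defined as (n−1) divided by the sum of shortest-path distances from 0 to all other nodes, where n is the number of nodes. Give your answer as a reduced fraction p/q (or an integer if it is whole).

6/19

Distances from 0: 1:4, 2:4, 3:3, 4:2, 5:1, 6:5. Sum = 19.
n = 7, so closeness = 6/19.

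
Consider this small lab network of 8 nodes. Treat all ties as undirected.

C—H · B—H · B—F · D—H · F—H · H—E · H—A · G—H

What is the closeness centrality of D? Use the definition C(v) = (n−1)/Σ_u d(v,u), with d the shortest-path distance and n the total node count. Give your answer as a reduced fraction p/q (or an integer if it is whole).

Distances from D: A:2, B:2, C:2, E:2, F:2, G:2, H:1. Sum = 13.
n = 8, so closeness = 7/13.

7/13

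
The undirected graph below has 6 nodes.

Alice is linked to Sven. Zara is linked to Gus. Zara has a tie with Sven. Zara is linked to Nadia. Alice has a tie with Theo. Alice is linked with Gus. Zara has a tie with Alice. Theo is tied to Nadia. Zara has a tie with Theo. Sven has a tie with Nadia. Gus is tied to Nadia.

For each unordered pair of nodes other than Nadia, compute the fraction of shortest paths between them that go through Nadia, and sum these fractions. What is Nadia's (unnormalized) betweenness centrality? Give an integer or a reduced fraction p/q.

1

Pairs whose geodesics pass through Nadia — Gus–Sven: 1/3; Gus–Theo: 1/3; Sven–Theo: 1/3.
All other pairs contribute 0.
Summing the contributions gives betweenness(Nadia) = 1.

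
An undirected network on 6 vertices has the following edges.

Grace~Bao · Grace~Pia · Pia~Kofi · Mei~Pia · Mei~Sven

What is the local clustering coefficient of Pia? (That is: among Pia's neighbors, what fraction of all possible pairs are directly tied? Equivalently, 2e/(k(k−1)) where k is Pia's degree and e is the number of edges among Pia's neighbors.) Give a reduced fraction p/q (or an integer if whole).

Pia's neighbors: Grace, Kofi, and Mei (k = 3).
Possible neighbor pairs: C(3,2) = 3. Edges among them: none → e = 0.
Clustering(Pia) = 0/3 = 0.

0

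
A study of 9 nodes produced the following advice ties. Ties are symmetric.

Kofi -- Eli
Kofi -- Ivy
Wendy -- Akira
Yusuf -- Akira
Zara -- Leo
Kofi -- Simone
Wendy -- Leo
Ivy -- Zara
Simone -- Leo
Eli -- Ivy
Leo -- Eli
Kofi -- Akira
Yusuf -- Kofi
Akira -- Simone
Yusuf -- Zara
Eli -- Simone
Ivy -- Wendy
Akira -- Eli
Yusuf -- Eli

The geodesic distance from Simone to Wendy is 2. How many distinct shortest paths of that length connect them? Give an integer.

2

The shortest distance is 2. The length-2 paths are: Simone–Leo–Wendy; Simone–Akira–Wendy.
That gives 2 distinct shortest paths.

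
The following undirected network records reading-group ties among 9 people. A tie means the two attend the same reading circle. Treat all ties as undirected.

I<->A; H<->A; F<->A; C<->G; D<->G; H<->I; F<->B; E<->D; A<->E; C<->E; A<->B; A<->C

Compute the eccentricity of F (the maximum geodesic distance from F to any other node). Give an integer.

3

Distances from F: A:1, B:1, C:2, D:3, E:2, G:3, H:2, I:2.
The largest is 3 (to G and D), so the eccentricity of F is 3.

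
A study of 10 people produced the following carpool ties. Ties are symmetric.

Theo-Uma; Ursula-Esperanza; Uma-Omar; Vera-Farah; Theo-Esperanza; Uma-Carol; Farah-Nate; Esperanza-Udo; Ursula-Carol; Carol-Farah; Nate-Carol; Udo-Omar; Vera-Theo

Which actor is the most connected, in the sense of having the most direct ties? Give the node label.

Degrees — Carol:4, Esperanza:3, Farah:3, Nate:2, Omar:2, Theo:3, Udo:2, Uma:3, Ursula:2, Vera:2.
The maximum is 4, attained only by Carol.

Carol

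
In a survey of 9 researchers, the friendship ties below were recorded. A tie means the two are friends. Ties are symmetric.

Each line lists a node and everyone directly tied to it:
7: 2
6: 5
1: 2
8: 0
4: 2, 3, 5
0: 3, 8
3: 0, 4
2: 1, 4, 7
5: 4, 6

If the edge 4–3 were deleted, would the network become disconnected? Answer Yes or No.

Without the 4–3 edge there is no alternate route between 4 and 3, so the network disconnects. It is a bridge.

Yes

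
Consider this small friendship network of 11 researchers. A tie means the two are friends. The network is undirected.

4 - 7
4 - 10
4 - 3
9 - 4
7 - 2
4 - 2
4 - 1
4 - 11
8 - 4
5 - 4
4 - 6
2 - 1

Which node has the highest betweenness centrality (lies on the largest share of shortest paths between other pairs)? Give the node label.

4

Unnormalized betweenness of each node: 1:0, 2:1/2, 3:0, 4:85/2, 5:0, 6:0, 7:0, 8:0, 9:0, 10:0, 11:0.
4 has the largest value, 85/2, making it the main broker — the node through which the most shortest paths run.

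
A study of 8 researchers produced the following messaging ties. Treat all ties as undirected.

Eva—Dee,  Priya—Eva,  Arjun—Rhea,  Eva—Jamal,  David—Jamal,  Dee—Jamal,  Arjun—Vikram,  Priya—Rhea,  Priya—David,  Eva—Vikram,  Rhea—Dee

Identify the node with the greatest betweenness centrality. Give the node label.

Unnormalized betweenness of each node: Arjun:1, David:1/2, Dee:2, Eva:11/2, Jamal:2, Priya:7/2, Rhea:4, Vikram:3/2.
Eva has the largest value, 11/2, making it the main broker — the node through which the most shortest paths run.

Eva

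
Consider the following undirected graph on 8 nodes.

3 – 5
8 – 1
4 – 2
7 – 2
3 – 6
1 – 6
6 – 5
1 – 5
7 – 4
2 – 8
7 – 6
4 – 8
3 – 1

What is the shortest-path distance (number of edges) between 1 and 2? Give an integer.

One shortest route is 1 – 8 – 2, which uses 2 edges, and 1 and 2 are not directly tied, so nothing shorter exists. So d(1,2) = 2.

2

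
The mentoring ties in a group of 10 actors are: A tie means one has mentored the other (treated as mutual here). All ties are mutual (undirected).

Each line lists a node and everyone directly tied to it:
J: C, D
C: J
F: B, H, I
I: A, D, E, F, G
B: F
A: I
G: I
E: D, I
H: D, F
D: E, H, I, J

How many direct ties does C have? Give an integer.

C is directly tied to J. That is 1 neighbor, so the degree of C is 1.

1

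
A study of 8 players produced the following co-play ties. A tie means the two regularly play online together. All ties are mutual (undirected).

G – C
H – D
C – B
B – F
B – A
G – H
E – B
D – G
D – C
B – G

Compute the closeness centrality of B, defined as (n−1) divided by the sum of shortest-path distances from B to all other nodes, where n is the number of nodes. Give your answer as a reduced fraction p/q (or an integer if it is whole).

7/9

Distances from B: A:1, C:1, D:2, E:1, F:1, G:1, H:2. Sum = 9.
n = 8, so closeness = 7/9.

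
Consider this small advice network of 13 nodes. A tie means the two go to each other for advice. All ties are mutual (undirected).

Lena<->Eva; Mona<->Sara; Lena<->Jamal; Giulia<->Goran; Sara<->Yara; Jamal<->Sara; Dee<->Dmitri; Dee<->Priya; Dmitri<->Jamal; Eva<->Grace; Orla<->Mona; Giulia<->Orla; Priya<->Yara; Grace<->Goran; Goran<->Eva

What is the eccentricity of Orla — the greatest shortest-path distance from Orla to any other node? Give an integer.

Distances from Orla: Dee:5, Dmitri:4, Eva:3, Giulia:1, Goran:2, Grace:3, Jamal:3, Lena:4, Mona:1, Priya:4, Sara:2, Yara:3.
The largest is 5 (to Dee), so the eccentricity of Orla is 5.

5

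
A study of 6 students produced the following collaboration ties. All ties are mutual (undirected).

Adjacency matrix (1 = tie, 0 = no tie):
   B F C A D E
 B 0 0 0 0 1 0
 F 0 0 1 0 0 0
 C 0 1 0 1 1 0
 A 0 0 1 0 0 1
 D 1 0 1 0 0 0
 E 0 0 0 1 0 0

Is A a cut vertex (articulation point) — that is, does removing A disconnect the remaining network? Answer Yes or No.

Removing A leaves {B, C, D, and F} with no path to {E}, so the network splits into 2 components. A is a cut vertex.

Yes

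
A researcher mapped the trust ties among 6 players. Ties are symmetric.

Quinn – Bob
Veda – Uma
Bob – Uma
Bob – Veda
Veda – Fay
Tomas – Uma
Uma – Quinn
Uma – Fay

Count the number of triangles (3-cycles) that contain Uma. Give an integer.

Uma's neighbors: Bob, Fay, Quinn, Tomas, and Veda.
Neighbor pairs that are themselves tied: Uma–Bob–Quinn; Uma–Bob–Veda; Uma–Fay–Veda. Each forms one triangle with Uma, for 3 in total.

3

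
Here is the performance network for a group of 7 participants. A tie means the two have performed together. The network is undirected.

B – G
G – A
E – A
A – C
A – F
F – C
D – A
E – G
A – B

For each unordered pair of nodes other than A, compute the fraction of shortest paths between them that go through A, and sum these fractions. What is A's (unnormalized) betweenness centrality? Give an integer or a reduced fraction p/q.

Pairs whose geodesics pass through A — E–D: 1; E–F: 1; E–C: 1; E–B: 1/2; D–F: 1; D–G: 1; D–C: 1; D–B: 1; F–G: 1; F–B: 1; G–C: 1; C–B: 1.
All other pairs contribute 0.
Summing the contributions gives betweenness(A) = 23/2.

23/2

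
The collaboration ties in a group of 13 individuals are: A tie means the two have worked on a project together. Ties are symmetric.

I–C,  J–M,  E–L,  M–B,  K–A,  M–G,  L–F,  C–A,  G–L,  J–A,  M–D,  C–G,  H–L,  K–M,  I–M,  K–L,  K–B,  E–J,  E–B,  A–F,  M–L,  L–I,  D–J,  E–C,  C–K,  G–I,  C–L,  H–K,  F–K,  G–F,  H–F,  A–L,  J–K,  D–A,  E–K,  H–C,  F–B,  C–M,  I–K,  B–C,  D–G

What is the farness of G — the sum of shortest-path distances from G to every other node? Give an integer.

18

Distances from G: A:2, B:2, C:1, D:1, E:2, F:1, H:2, I:1, J:2, K:2, L:1, M:1.
Sum = 2 + 2 + 1 + 1 + 2 + 1 + 2 + 1 + 2 + 2 + 1 + 1 = 18.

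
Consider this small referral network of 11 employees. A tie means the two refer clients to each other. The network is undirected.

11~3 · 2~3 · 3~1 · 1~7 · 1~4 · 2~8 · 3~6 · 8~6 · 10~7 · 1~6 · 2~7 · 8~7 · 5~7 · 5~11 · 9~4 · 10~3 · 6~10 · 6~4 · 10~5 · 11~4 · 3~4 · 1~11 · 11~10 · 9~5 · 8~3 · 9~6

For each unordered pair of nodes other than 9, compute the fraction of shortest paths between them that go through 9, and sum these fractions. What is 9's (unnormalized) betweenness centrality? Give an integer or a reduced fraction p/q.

Pairs whose geodesics pass through 9 — 6–5: 1/2; 5–4: 1/2.
All other pairs contribute 0.
Summing the contributions gives betweenness(9) = 1.

1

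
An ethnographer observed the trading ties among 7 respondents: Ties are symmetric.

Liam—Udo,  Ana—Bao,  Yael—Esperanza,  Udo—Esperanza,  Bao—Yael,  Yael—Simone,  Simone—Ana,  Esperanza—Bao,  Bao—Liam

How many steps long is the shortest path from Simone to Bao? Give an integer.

One shortest route is Simone – Ana – Bao, which uses 2 edges, and Simone and Bao are not directly tied, so nothing shorter exists. So d(Simone,Bao) = 2.

2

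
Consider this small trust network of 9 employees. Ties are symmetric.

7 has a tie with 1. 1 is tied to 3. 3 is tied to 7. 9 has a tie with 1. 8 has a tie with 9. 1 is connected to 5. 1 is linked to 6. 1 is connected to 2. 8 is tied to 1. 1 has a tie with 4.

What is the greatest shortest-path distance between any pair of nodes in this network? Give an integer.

2

Eccentricity of each node (its greatest distance to any other): 1:1, 2:2, 3:2, 4:2, 5:2, 6:2, 7:2, 8:2, 9:2.
The maximum eccentricity is 2, realized for instance by the pair 7–6 via 7 – 1 – 6. So the diameter is 2.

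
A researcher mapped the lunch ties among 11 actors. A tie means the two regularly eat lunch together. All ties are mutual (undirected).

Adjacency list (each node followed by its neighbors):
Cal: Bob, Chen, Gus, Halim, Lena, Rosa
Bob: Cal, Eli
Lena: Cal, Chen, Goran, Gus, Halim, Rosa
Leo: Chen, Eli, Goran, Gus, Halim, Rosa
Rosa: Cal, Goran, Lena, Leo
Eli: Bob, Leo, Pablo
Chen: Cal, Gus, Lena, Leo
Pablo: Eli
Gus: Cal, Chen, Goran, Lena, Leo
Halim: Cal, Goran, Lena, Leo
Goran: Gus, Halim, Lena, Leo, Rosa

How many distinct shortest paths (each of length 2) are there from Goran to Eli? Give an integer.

1

The shortest distance is 2, and the only length-2 path is Goran–Leo–Eli. So there is exactly 1 shortest path.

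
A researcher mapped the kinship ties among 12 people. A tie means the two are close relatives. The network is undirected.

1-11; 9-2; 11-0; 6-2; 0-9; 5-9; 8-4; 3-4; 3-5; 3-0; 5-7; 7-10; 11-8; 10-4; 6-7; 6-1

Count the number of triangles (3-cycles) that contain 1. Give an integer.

0

1's neighbors are 6 and 11, but none of them are tied to each other, so no triangle contains 1.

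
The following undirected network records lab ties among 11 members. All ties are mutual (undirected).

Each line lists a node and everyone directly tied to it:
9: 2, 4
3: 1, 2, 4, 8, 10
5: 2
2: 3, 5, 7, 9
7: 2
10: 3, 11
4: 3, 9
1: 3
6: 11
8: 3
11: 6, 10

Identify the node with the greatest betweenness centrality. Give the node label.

3

Unnormalized betweenness of each node: 1:0, 2:20, 3:67/2, 4:3, 5:0, 6:0, 7:0, 8:0, 9:3/2, 10:16, 11:9.
3 has the largest value, 67/2, making it the main broker — the node through which the most shortest paths run.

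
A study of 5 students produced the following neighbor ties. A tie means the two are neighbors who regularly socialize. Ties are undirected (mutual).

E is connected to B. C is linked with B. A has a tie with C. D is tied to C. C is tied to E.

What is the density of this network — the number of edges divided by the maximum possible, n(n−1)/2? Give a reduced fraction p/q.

There are 5 edges and 5 nodes, so the maximum possible is C(5,2) = 10.
Density = 5/10 = 1/2.

1/2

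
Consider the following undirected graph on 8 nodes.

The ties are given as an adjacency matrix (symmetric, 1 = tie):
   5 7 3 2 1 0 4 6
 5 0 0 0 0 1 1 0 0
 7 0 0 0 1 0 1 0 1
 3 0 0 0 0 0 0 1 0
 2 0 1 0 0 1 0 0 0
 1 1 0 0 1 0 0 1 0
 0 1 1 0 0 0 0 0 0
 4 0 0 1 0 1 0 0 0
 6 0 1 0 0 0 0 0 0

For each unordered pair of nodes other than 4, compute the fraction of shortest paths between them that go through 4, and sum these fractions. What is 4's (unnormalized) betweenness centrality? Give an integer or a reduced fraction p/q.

Pairs whose geodesics pass through 4 — 5–3: 1; 7–3: 1; 3–2: 1; 3–1: 1; 3–0: 1; 3–6: 1.
All other pairs contribute 0.
Summing the contributions gives betweenness(4) = 6.

6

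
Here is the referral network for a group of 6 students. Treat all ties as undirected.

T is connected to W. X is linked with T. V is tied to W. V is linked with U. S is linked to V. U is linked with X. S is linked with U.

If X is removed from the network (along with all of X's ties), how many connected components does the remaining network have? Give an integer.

1

X's neighbors (T and U) remain reachable from one another through other ties, so the rest of the network stays in one piece.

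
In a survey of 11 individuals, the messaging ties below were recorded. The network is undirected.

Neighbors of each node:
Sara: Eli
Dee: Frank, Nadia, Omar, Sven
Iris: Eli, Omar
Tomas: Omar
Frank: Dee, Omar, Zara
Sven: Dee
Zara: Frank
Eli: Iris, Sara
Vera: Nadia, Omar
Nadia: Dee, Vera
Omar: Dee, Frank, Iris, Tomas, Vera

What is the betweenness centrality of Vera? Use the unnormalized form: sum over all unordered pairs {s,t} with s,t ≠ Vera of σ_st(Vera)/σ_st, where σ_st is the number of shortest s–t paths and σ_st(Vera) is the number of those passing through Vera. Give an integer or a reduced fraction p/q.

5/2

Pairs whose geodesics pass through Vera — Eli–Nadia: 1/2; Nadia–Tomas: 1/2; Nadia–Omar: 1/2; Nadia–Iris: 1/2; Nadia–Sara: 1/2.
All other pairs contribute 0.
Summing the contributions gives betweenness(Vera) = 5/2.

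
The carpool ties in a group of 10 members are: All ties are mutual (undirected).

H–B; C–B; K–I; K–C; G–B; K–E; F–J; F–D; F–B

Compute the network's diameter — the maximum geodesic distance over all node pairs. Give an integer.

Eccentricity of each node (its greatest distance to any other): B:3, C:3, D:5, E:5, F:4, G:4, H:4, I:5, J:5, K:4.
The maximum eccentricity is 5, realized for instance by the pair E–J via E – K – C – B – F – J. So the diameter is 5.

5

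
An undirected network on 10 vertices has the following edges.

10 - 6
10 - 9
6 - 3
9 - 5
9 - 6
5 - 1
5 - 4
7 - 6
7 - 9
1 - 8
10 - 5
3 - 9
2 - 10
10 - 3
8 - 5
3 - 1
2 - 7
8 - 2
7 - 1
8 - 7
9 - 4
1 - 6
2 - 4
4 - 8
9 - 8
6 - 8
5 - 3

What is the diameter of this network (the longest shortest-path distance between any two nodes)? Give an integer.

2

Eccentricity of each node (its greatest distance to any other): 1:2, 2:2, 3:2, 4:2, 5:2, 6:2, 7:2, 8:2, 9:2, 10:2.
The maximum eccentricity is 2, realized for instance by the pair 4–7 via 4 – 2 – 7. So the diameter is 2.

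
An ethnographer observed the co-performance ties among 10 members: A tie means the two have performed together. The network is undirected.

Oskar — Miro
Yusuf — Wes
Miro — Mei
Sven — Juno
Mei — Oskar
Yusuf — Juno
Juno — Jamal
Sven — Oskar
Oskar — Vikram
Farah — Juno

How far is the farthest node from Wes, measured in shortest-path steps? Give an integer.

5

Distances from Wes: Farah:3, Jamal:3, Juno:2, Mei:5, Miro:5, Oskar:4, Sven:3, Vikram:5, Yusuf:1.
The largest is 5 (to Vikram, Mei, and Miro), so the eccentricity of Wes is 5.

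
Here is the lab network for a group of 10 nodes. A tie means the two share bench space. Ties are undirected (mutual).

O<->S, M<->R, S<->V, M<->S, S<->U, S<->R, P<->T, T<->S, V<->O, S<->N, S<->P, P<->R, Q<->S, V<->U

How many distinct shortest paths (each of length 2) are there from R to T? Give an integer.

The shortest distance is 2. The length-2 paths are: R–S–T; R–P–T.
That gives 2 distinct shortest paths.

2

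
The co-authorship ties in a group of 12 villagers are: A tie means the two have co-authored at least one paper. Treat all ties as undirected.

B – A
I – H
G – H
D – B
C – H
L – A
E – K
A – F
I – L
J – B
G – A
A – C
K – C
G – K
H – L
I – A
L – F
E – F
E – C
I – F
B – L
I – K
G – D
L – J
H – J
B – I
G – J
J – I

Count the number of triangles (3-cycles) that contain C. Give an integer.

C's neighbors: A, E, H, and K.
Neighbor pairs that are themselves tied: C–E–K. Each forms one triangle with C, for 1 in total.

1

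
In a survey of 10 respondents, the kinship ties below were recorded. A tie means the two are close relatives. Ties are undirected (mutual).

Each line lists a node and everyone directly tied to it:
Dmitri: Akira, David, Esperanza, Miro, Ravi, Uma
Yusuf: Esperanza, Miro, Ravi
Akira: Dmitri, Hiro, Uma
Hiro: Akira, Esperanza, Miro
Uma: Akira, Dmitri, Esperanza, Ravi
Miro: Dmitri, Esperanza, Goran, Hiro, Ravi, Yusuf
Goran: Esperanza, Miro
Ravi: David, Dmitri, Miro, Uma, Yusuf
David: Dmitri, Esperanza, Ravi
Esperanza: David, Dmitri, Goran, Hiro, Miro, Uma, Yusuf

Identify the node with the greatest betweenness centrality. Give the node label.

Unnormalized betweenness of each node: Akira:5/6, David:1/5, Dmitri:458/105, Esperanza:1931/210, Goran:0, Hiro:319/210, Miro:583/105, Ravi:55/21, Uma:319/210, Yusuf:1/5.
Esperanza has the largest value, 1931/210, making it the main broker — the node through which the most shortest paths run.

Esperanza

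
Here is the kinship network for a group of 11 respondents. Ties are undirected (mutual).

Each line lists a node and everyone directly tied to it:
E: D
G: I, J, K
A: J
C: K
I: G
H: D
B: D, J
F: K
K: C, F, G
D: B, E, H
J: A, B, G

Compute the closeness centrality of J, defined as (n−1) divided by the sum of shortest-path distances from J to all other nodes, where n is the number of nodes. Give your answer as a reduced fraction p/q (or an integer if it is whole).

Distances from J: A:1, B:1, C:3, D:2, E:3, F:3, G:1, H:3, I:2, K:2. Sum = 21.
n = 11, so closeness = 10/21.

10/21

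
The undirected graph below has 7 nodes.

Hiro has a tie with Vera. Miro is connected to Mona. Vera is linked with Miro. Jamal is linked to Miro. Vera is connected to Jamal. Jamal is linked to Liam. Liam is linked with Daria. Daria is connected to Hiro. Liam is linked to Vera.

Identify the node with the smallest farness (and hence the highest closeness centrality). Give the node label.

Farness (sum of distances to all others) for each node — Daria:13, Hiro:11, Jamal:9, Liam:10, Miro:10, Mona:15, Vera:8.
The smallest farness is 8, for Vera, so Vera has the highest closeness.

Vera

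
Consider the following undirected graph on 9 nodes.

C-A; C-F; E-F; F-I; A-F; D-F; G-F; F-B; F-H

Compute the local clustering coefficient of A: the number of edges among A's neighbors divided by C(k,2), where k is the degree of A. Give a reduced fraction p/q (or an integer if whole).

A's neighbors: C and F (k = 2).
Possible neighbor pairs: C(2,2) = 1. Edges among them: C–F → e = 1.
Clustering(A) = 1/1.

1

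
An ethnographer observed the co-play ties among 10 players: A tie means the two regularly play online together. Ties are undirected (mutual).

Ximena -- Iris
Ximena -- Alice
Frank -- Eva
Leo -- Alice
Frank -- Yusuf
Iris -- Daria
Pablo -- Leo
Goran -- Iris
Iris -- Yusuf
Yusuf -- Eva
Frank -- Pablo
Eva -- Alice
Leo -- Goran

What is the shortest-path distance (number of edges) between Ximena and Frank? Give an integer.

3

One shortest route is Ximena – Alice – Eva – Frank, which uses 3 edges, and at distance 2 from Ximena we only reach {Daria, Eva, Goran, Leo, Yusuf}, which does not include Frank. So d(Ximena,Frank) = 3.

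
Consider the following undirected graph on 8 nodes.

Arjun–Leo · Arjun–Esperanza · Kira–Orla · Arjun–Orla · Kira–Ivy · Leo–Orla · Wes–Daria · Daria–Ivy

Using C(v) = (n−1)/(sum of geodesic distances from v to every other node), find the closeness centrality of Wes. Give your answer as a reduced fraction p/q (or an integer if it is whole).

7/26

Distances from Wes: Arjun:5, Daria:1, Esperanza:6, Ivy:2, Kira:3, Leo:5, Orla:4. Sum = 26.
n = 8, so closeness = 7/26.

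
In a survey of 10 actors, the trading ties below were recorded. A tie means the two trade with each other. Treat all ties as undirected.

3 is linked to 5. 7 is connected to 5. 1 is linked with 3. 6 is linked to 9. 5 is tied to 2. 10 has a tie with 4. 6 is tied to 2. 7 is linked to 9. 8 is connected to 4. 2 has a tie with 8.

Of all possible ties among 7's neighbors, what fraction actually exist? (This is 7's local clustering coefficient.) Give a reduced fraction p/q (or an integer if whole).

0

7's neighbors: 5 and 9 (k = 2).
Possible neighbor pairs: C(2,2) = 1. Edges among them: none → e = 0.
Clustering(7) = 0/1.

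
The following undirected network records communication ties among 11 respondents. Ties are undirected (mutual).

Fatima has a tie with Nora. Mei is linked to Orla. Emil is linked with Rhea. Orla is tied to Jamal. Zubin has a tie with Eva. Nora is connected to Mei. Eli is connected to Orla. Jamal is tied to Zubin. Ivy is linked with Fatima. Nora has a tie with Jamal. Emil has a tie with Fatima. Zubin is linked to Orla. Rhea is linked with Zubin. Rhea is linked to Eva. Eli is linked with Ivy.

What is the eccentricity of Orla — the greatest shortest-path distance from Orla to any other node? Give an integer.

Distances from Orla: Eli:1, Emil:3, Eva:2, Fatima:3, Ivy:2, Jamal:1, Mei:1, Nora:2, Rhea:2, Zubin:1.
The largest is 3 (to Fatima and Emil), so the eccentricity of Orla is 3.

3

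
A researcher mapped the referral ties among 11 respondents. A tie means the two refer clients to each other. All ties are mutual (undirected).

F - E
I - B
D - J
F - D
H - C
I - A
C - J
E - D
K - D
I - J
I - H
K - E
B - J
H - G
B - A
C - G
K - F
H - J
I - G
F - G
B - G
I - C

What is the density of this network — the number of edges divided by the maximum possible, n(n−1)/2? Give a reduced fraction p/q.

There are 22 edges and 11 nodes, so the maximum possible is C(11,2) = 55.
Density = 22/55 = 2/5.

2/5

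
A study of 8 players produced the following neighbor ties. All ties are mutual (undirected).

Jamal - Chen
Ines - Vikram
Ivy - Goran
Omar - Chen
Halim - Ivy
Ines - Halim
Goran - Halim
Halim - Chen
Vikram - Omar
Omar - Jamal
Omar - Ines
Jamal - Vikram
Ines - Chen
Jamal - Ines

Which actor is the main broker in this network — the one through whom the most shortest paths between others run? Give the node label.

Unnormalized betweenness of each node: Chen:3, Goran:0, Halim:10, Ines:19/3, Ivy:0, Jamal:1/3, Omar:1/3, Vikram:0.
Halim has the largest value, 10, making it the main broker — the node through which the most shortest paths run.

Halim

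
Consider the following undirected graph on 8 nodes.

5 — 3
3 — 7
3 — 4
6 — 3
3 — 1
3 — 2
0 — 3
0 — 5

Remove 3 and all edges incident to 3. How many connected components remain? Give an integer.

Without 3, the remaining ties split the others into: {6}; {1}; {7}; {4}; {0, 5}; {2}.
That's 6 separate components.

6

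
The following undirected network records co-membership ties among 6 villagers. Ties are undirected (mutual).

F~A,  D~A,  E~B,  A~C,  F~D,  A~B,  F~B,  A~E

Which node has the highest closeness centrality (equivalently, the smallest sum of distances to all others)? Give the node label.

A

Farness (sum of distances to all others) for each node — A:5, B:7, C:9, D:8, E:8, F:7.
The smallest farness is 5, for A, so A has the highest closeness.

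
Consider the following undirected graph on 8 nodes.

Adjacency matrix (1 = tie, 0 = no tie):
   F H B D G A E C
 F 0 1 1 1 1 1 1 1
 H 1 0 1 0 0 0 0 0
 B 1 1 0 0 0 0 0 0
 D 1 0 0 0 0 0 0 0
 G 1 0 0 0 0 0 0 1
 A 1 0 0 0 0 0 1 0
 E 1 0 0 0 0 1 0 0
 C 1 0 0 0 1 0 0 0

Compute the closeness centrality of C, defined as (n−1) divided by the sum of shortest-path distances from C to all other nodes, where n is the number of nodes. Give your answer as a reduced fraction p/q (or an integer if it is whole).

Distances from C: A:2, B:2, D:2, E:2, F:1, G:1, H:2. Sum = 12.
n = 8, so closeness = 7/12.

7/12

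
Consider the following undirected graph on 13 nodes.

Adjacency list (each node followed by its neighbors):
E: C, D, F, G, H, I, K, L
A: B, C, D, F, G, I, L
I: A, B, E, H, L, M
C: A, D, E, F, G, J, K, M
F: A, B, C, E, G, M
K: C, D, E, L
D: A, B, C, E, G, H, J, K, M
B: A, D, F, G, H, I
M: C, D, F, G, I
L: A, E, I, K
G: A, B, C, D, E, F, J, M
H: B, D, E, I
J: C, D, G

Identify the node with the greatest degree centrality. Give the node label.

D

Degrees — A:7, B:6, C:8, D:9, E:8, F:6, G:8, H:4, I:6, J:3, K:4, L:4, M:5.
The maximum is 9, attained only by D.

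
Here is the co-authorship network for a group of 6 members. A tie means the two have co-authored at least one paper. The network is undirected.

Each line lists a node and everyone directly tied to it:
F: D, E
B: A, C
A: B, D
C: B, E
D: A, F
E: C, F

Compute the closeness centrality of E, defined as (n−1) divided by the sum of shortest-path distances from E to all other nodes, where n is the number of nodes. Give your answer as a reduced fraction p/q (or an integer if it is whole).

Distances from E: A:3, B:2, C:1, D:2, F:1. Sum = 9.
n = 6, so closeness = 5/9.

5/9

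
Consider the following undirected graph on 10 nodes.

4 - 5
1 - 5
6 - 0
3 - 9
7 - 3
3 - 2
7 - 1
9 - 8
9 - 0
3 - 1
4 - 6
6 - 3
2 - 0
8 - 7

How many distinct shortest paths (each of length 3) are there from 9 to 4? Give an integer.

The shortest distance is 3. The length-3 paths are: 9–3–6–4; 9–0–6–4.
That gives 2 distinct shortest paths.

2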